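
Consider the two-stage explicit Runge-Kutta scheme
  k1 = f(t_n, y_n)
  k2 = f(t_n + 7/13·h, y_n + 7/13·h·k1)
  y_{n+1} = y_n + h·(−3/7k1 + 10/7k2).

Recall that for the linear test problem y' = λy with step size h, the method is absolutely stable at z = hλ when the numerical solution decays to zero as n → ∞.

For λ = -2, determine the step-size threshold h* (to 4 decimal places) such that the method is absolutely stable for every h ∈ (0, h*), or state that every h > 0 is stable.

Set f=λy, z=hλ:
  k1=λy_n ⇒ h·k1=z·y_n;  k2=λ(1+7/13z)y_n ⇒ h·k2=z(1+7/13z)y_n
  y_{n+1}/y_n = 1 − 3/7z + 10/7z(1+7/13z) = 1 + z + 10/13z²
  so R(z) = 1 + z + 10/13z².

Find x<0 with |R(x)|<1.
x=-1.08: |R|=0.8172
R=1: x+10/13x²=0 ⇒ x=−13/10=-1.3000; min R=1−1/(4·10/13)=0.6750>−1
Confirm numerically:
  x=-1.261: |R|=0.96217 <1
  x=-0.892: |R|=0.72005 <1
  x=-0.806: |R|=0.69372 <1
  x=-0.609: |R|=0.67629 <1
  x=-1.757: |R|=1.61765 >1
  x=-1.622: |R|=1.40176 >1
  x=-1.350: |R|=1.05192 >1
So |R|<1 on (-1.3000, 0).

(-1.3000,0); λ=-2 ⇒ h* = (13/10)/2 = 0.6500.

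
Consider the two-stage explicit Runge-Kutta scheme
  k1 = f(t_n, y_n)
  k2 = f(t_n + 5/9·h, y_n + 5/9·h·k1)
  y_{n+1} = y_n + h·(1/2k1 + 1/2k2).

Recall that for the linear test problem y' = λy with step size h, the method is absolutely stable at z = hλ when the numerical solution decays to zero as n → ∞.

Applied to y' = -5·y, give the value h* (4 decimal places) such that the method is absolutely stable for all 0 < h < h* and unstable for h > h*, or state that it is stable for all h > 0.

On y'=λy, z=hλ:
  k1=λy_n ⇒ h·k1=z·y_n;  k2=λ(1+5/9z)y_n ⇒ h·k2=z(1+5/9z)y_n
  y_{n+1}/y_n = 1 + 1/2z + 1/2z(1+5/9z) = 1 + z + 5/18z²
  so R(z) = 1 + z + 5/18z².

Boundary: |R(x)|=1, x<0.
x=-0.97: |R|=0.2914
R=1: x+5/18x²=0 ⇒ x=−18/5=-3.6000; min R=1−1/(4·5/18)=0.1000>−1
Confirm numerically:
  x=-2.863: |R|=0.41388 <1
  x=-2.656: |R|=0.30354 <1
  x=-2.270: |R|=0.16136 <1
  x=-4.041: |R|=1.49502 >1
  x=-4.018: |R|=1.46653 >1
  x=-3.750: |R|=1.15625 >1
Stable set (-3.6000, 0).

(-3.6000,0); λ=-5 ⇒ h* = (18/5)/5 = 0.7200.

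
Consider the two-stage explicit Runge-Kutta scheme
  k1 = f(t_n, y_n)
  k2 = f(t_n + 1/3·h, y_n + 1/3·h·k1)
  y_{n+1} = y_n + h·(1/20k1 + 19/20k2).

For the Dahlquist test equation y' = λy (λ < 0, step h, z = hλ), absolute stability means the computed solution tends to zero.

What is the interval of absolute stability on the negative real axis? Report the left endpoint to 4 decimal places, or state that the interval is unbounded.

(-3.1579, 0).

Test eqn y'=λy, z=hλ:
  k1=λy_n ⇒ h·k1=z·y_n;  k2=λ(1+1/3z)y_n ⇒ h·k2=z(1+1/3z)y_n
  y_{n+1}/y_n = 1 + 1/20z + 19/20z(1+1/3z) = 1 + z + 19/60z²
  Hence R(z) = 1 + z + 19/60z².

Solve |R(x)|<1 on ℝ⁻.
x=-1.3: |R|=0.2352
R=1: x+19/60x²=0 ⇒ x=−60/19=-3.1579; min R=1−1/(4·19/60)=0.2105>−1
Confirm numerically:
  x=-3.009: |R|=0.85813 <1
  x=-2.879: |R|=0.74574 <1
  x=-2.427: |R|=0.43827 <1
  x=-2.232: |R|=0.34558 <1
  x=-3.631: |R|=1.54398 >1
  x=-3.607: |R|=1.51298 >1
  x=-3.288: |R|=1.13547 >1
Stable set (-3.1579, 0).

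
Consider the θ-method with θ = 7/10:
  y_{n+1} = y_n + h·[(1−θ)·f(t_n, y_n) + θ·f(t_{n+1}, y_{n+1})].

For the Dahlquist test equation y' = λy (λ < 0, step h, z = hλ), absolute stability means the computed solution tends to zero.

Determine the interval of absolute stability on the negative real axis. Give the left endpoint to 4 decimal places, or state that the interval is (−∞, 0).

With y'=λy (z=hλ):
  y_{n+1} = y_n + z·[3/10·y_n + 7/10·y_{n+1}] ⇒ (1 − 7/10z)y_{n+1} = (1 + 3/10z)y_n
  Hence R(z) = (1 + 3/10z)/(1 − 7/10z).

Need |R(x)|<1, x<0.
x=-1.31: |R|=0.3166
x=-2: |R|=0.1667
x=-10: |R|=0.2500
x=-100: |R|=0.4085
θ=7/10≥1/2 ⇒ |1+3/10x|<|1−7/10x| ∀x<0 ⇒ unbounded interval.

interval (−∞, 0).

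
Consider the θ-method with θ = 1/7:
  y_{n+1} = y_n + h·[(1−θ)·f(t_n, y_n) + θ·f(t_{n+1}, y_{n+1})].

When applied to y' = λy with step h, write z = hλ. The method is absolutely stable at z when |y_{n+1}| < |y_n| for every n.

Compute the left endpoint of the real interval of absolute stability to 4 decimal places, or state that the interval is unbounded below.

left endpoint -2.8000.

With y'=λy (z=hλ):
  y_{n+1} = y_n + z·[6/7·y_n + 1/7·y_{n+1}] ⇒ (1 − 1/7z)y_{n+1} = (1 + 6/7z)y_n
  ⇒ R(z) = (1 + 6/7z)/(1 − 1/7z).

Boundary: |R(x)|=1, x<0.
x=-1.27: |R|=0.0750
R=−1: 1+6/7x = −1+1/7x ⇒ -5/7x=2 ⇒ x=2/(-5/7)=-2.8000
Confirm numerically:
  x=-2.586: |R|=0.88838 <1
  x=-1.728: |R|=0.38588 <1
  x=-1.515: |R|=0.24545 <1
  x=-3.174: |R|=1.18380 >1
  x=-2.864: |R|=1.03244 >1
Interval (-2.8000, 0).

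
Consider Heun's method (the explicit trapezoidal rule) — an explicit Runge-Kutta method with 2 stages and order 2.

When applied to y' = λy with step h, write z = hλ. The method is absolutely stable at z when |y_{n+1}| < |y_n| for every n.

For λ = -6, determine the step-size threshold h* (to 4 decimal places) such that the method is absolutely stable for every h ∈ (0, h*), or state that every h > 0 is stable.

Set f=λy, z=hλ:
  order 2, 2-stage ⇒ R(z)=1+z+z^2/2
  (e.g. R(-1.44)=0.59680, |R|=0.59680)

Boundary: |R(x)|=1, x<0.
x=-1.44: |R|=0.5968
|R(-2.04)|=1.0408 |R(-2.03)|=1.0304 |R(-1.31)|=0.5481
Bisect:
  x_lo=-2.4493 |R|=1.5502  x_hi=-0.3839 |R|=0.6898
  mid=-1.41661 |R|=0.58678 →hi
  mid=-1.93295 |R|=0.93520 →hi
  mid=-2.19113 |R|=1.20939 →lo
  mid=-2.06204 |R|=1.06396 →lo
  mid=-1.99750 |R|=0.99750 →hi
  mid=-2.02977 |R|=1.03021 →lo
  mid=-2.01363 |R|=1.01373 →lo
  ...
  [-2.00002,-1.99989] ⇒ x*=-2.0000
So |R|<1 on (-2.0000, 0).

(-2.0000,0); λ=-6 ⇒ h* = 0.3333.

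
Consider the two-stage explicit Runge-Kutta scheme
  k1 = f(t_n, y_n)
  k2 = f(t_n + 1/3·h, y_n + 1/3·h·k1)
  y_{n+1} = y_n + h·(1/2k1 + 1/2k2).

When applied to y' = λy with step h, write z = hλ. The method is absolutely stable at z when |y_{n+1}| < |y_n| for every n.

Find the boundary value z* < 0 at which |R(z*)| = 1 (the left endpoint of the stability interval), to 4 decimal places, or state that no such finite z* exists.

z* = -6.0000.

Test eqn y'=λy, z=hλ:
  k1=λy_n ⇒ h·k1=z·y_n;  k2=λ(1+1/3z)y_n ⇒ h·k2=z(1+1/3z)y_n
  y_{n+1}/y_n = 1 + 1/2z + 1/2z(1+1/3z) = 1 + z + 1/6z²
  Hence R(z) = 1 + z + 1/6z².

Solve |R(x)|<1 on ℝ⁻.
x=-1.33: |R|=0.0352
R=1: x+1/6x²=0 ⇒ x=−6=-6.0000; min R=1−1/(4·1/6)=-0.5000>−1
Confirm numerically:
  x=-5.963: |R|=0.96323 <1
  x=-3.882: |R|=0.37035 <1
  x=-3.433: |R|=0.46875 <1
  x=-2.978: |R|=0.49992 <1
  x=-6.287: |R|=1.30073 >1
  x=-6.199: |R|=1.20560 >1
Interval (-6.0000, 0).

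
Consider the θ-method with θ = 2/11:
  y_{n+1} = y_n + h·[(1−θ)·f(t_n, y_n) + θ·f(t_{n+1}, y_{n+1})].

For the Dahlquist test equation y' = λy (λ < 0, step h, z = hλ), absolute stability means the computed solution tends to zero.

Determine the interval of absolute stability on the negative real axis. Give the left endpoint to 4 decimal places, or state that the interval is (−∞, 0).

z∈(-3.1429,0).

Test eqn y'=λy, z=hλ:
  y_{n+1} = y_n + z·[9/11·y_n + 2/11·y_{n+1}] ⇒ (1 − 2/11z)y_{n+1} = (1 + 9/11z)y_n
  ⇒ R(z) = (1 + 9/11z)/(1 − 2/11z).

Boundary: |R(x)|=1, x<0.
x=-0.73: |R|=0.3555
R=−1: 1+9/11x = −1+2/11x ⇒ -7/11x=2 ⇒ x=2/(-7/11)=-3.1429
Confirm numerically:
  x=-2.994: |R|=0.93866 <1
  x=-2.787: |R|=0.84970 <1
  x=-2.490: |R|=0.71402 <1
  x=-2.434: |R|=0.68730 <1
  x=-3.586: |R|=1.17070 >1
  x=-3.334: |R|=1.07573 >1
Stable set (-3.1429, 0).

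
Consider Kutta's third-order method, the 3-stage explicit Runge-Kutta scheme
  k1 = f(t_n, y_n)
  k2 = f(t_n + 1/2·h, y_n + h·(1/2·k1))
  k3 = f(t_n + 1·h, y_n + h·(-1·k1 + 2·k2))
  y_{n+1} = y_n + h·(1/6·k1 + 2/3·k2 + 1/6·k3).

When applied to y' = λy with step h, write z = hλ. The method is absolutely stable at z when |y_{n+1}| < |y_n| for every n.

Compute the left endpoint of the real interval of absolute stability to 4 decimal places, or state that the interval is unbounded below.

Test eqn y'=λy, z=hλ:
  order 3, 3-stage ⇒ R(z)=1+z+z^2/2+z^3/6
  (e.g. R(-0.83)=0.41915, |R|=0.41915)

Need |R(x)|<1, x<0.
x=-0.83: |R|=0.4192
|R(-2.67)|=1.2779 |R(-1.29)|=0.1843 |R(-0.52)|=0.5918
Bisect:
  x_lo=-3.1551 |R|=2.4124  x_hi=-0.3685 |R|=0.6911
  mid=-1.76181 |R|=0.12125 →hi
  mid=-2.45846 |R|=0.91294 →hi
  mid=-2.80678 |R|=1.55309 →lo
  mid=-2.63262 |R|=1.20825 →lo
  mid=-2.54554 |R|=1.05474 →lo
  mid=-2.50200 |R|=0.98242 →hi
  mid=-2.52377 |R|=1.01822 →lo
  mid=-2.51288 |R|=1.00023 →lo
  ...
  [-2.51288,-2.51271] ⇒ x*=-2.5127
Interval (-2.5127, 0).

z* = -2.5127.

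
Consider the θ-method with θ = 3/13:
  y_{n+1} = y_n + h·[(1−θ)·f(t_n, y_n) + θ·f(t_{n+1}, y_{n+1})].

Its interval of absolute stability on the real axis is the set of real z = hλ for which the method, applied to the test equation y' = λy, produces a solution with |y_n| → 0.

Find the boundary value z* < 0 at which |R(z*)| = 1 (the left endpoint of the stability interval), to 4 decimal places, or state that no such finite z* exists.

z* = -3.7143.

With y'=λy (z=hλ):
  y_{n+1} = y_n + z·[10/13·y_n + 3/13·y_{n+1}] ⇒ (1 − 3/13z)y_{n+1} = (1 + 10/13z)y_n
  so R(z) = (1 + 10/13z)/(1 − 3/13z).

Solve |R(x)|<1 on ℝ⁻.
x=-1.18: |R|=0.0726
R=−1: 1+10/13x = −1+3/13x ⇒ -7/13x=2 ⇒ x=2/(-7/13)=-3.7143
Confirm numerically:
  x=-3.167: |R|=0.82974 <1
  x=-3.022: |R|=0.78039 <1
  x=-2.587: |R|=0.61991 <1
  x=-4.123: |R|=1.11278 >1
  x=-3.999: |R|=1.07973 >1
  x=-3.883: |R|=1.04791 >1
So |R|<1 on (-3.7143, 0).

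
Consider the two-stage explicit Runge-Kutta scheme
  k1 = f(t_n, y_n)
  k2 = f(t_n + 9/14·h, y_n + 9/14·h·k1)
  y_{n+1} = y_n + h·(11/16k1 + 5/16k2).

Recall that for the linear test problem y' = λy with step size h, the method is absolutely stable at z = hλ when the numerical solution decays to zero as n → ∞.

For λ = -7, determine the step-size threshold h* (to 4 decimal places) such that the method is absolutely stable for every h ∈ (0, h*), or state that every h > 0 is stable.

Test eqn y'=λy, z=hλ:
  k1=λy_n ⇒ h·k1=z·y_n;  k2=λ(1+9/14z)y_n ⇒ h·k2=z(1+9/14z)y_n
  y_{n+1}/y_n = 1 + 11/16z + 5/16z(1+9/14z) = 1 + z + 45/224z²
  so R(z) = 1 + z + 45/224z².

Boundary: |R(x)|=1, x<0.
x=-0.97: |R|=0.2190
R=1: x+45/224x²=0 ⇒ x=−224/45=-4.9778; min R=1−1/(4·45/224)=-0.2444>−1
Confirm numerically:
  x=-4.049: |R|=0.24452 <1
  x=-3.535: |R|=0.02460 <1
  x=-2.257: |R|=0.23364 <1
  x=-5.438: |R|=1.50277 >1
  x=-5.388: |R|=1.44403 >1
  x=-5.136: |R|=1.16325 >1
Interval (-4.9778, 0).

(-4.9778,0); λ=-7 ⇒ h* = (224/45)/7 = 0.7111.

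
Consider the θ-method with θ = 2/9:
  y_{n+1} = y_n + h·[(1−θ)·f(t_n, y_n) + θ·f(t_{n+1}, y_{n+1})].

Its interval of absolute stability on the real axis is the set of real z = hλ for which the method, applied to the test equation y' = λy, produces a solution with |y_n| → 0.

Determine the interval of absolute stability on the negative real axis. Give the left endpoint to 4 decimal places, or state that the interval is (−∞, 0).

(-3.6000, 0).

Set f=λy, z=hλ:
  y_{n+1} = y_n + z·[7/9·y_n + 2/9·y_{n+1}] ⇒ (1 − 2/9z)y_{n+1} = (1 + 7/9z)y_n
  Hence R(z) = (1 + 7/9z)/(1 − 2/9z).

Boundary: |R(x)|=1, x<0.
x=-1.73: |R|=0.2496
R=−1: 1+7/9x = −1+2/9x ⇒ -5/9x=2 ⇒ x=2/(-5/9)=-3.6000
Confirm numerically:
  x=-3.006: |R|=0.80216 <1
  x=-2.435: |R|=0.58003 <1
  x=-2.228: |R|=0.49019 <1
  x=-1.457: |R|=0.10064 <1
  x=-4.085: |R|=1.14123 >1
  x=-4.082: |R|=1.14041 >1
  x=-3.983: |R|=1.11287 >1
Stable set (-3.6000, 0).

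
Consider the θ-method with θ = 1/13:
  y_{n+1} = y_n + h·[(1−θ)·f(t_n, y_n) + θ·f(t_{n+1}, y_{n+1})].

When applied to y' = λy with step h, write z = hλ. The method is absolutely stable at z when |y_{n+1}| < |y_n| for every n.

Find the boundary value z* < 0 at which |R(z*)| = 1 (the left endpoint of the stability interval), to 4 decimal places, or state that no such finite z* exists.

With y'=λy (z=hλ):
  y_{n+1} = y_n + z·[12/13·y_n + 1/13·y_{n+1}] ⇒ (1 − 1/13z)y_{n+1} = (1 + 12/13z)y_n
  Hence R(z) = (1 + 12/13z)/(1 − 1/13z).

Find x<0 with |R(x)|<1.
x=-1.75: |R|=0.5424
R=−1: 1+12/13x = −1+1/13x ⇒ -11/13x=2 ⇒ x=2/(-11/13)=-2.3636
Confirm numerically:
  x=-2.315: |R|=0.96507 <1
  x=-1.986: |R|=0.72281 <1
  x=-1.584: |R|=0.41196 <1
  x=-2.678: |R|=1.22056 >1
  x=-2.458: |R|=1.06715 >1
So |R|<1 on (-2.3636, 0).

left endpoint -2.3636.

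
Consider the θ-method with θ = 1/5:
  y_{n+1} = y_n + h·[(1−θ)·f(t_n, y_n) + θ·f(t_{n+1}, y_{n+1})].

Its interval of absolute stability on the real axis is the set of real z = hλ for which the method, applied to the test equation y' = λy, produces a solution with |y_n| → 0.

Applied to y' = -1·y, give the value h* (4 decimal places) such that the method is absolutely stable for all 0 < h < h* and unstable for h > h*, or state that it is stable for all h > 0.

(-3.3333,0); λ=-1 ⇒ h* = (10/3)/1 = 3.3333.

Test eqn y'=λy, z=hλ:
  y_{n+1} = y_n + z·[4/5·y_n + 1/5·y_{n+1}] ⇒ (1 − 1/5z)y_{n+1} = (1 + 4/5z)y_n
  ⇒ R(z) = (1 + 4/5z)/(1 − 1/5z).

Need |R(x)|<1, x<0.
x=-1.47: |R|=0.1360
R=−1: 1+4/5x = −1+1/5x ⇒ -3/5x=2 ⇒ x=2/(-3/5)=-3.3333
Confirm numerically:
  x=-3.240: |R|=0.96602 <1
  x=-3.065: |R|=0.90019 <1
  x=-2.896: |R|=0.83384 <1
  x=-2.460: |R|=0.64879 <1
  x=-3.906: |R|=1.19290 >1
  x=-3.802: |R|=1.15974 >1
  x=-3.600: |R|=1.09302 >1
Interval (-3.3333, 0).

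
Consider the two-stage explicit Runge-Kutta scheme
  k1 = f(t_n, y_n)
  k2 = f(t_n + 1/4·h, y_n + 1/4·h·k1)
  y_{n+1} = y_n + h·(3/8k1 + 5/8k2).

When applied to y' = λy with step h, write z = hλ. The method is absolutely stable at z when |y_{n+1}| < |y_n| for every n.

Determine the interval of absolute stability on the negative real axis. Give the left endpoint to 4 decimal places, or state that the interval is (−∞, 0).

Set f=λy, z=hλ:
  k1=λy_n ⇒ h·k1=z·y_n;  k2=λ(1+1/4z)y_n ⇒ h·k2=z(1+1/4z)y_n
  y_{n+1}/y_n = 1 + 3/8z + 5/8z(1+1/4z) = 1 + z + 5/32z²
  so R(z) = 1 + z + 5/32z².

Need |R(x)|<1, x<0.
x=-0.57: |R|=0.4808
R=1: x+5/32x²=0 ⇒ x=−32/5=-6.4000; min R=1−1/(4·5/32)=-0.6000>−1
Confirm numerically:
  x=-5.054: |R|=0.06292 <1
  x=-4.861: |R|=0.16892 <1
  x=-4.041: |R|=0.48949 <1
  x=-6.947: |R|=1.59375 >1
  x=-6.501: |R|=1.10259 >1
Stable set (-6.4000, 0).

z∈(-6.4000,0).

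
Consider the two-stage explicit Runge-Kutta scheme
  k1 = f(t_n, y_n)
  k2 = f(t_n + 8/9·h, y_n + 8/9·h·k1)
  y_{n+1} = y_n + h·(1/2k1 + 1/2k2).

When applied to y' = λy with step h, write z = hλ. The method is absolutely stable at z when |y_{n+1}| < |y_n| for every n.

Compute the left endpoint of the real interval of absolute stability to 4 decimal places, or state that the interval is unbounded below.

left endpoint -2.2500.

With y'=λy (z=hλ):
  k1=λy_n ⇒ h·k1=z·y_n;  k2=λ(1+8/9z)y_n ⇒ h·k2=z(1+8/9z)y_n
  y_{n+1}/y_n = 1 + 1/2z + 1/2z(1+8/9z) = 1 + z + 4/9z²
  ⇒ R(z) = 1 + z + 4/9z².

Need |R(x)|<1, x<0.
x=-1.5: |R|=0.5000
R=1: x+4/9x²=0 ⇒ x=−9/4=-2.2500; min R=1−1/(4·4/9)=0.4375>−1
Confirm numerically:
  x=-1.942: |R|=0.73416 <1
  x=-1.893: |R|=0.69964 <1
  x=-1.623: |R|=0.54772 <1
  x=-1.305: |R|=0.45190 <1
  x=-2.670: |R|=1.49840 >1
  x=-2.585: |R|=1.38488 >1
  x=-2.361: |R|=1.11648 >1
Stable set (-2.2500, 0).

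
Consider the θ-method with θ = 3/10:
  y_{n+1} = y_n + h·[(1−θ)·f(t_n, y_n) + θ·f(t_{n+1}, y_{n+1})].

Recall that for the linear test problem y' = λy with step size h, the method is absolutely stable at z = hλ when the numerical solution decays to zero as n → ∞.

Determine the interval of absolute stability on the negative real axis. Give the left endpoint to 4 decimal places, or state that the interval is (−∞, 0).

On y'=λy, z=hλ:
  y_{n+1} = y_n + z·[7/10·y_n + 3/10·y_{n+1}] ⇒ (1 − 3/10z)y_{n+1} = (1 + 7/10z)y_n
  Hence R(z) = (1 + 7/10z)/(1 − 3/10z).

Need |R(x)|<1, x<0.
x=-0.32: |R|=0.7080
R=−1: 1+7/10x = −1+3/10x ⇒ -2/5x=2 ⇒ x=2/(-2/5)=-5.0000
Confirm numerically:
  x=-3.091: |R|=0.60380 <1
  x=-3.063: |R|=0.59623 <1
  x=-2.845: |R|=0.53493 <1
  x=-2.574: |R|=0.45243 <1
  x=-5.597: |R|=1.08913 >1
  x=-5.135: |R|=1.02126 >1
  x=-5.079: |R|=1.01252 >1
So |R|<1 on (-5.0000, 0).

z∈(-5.0000,0).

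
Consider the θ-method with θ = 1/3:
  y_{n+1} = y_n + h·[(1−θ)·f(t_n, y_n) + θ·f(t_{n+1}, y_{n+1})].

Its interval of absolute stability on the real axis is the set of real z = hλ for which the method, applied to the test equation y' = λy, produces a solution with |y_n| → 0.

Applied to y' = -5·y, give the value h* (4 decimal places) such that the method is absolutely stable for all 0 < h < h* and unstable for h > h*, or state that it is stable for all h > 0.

On y'=λy, z=hλ:
  y_{n+1} = y_n + z·[2/3·y_n + 1/3·y_{n+1}] ⇒ (1 − 1/3z)y_{n+1} = (1 + 2/3z)y_n
  so R(z) = (1 + 2/3z)/(1 − 1/3z).

Solve |R(x)|<1 on ℝ⁻.
x=-0.39: |R|=0.6549
R=−1: 1+2/3x = −1+1/3x ⇒ -1/3x=2 ⇒ x=2/(-1/3)=-6.0000
Confirm numerically:
  x=-5.553: |R|=0.94774 <1
  x=-3.487: |R|=0.61261 <1
  x=-2.402: |R|=0.33395 <1
  x=-6.091: |R|=1.01001 >1
  x=-6.031: |R|=1.00343 >1
Stable set (-6.0000, 0).

(-6.0000,0); λ=-5 ⇒ h* = (6)/5 = 1.2000.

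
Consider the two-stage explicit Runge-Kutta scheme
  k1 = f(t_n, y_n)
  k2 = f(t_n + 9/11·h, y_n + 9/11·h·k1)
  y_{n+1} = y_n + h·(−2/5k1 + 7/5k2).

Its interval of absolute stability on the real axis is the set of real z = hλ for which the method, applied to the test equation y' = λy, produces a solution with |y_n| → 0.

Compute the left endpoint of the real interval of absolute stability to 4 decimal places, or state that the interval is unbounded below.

z* = -0.8730.

On y'=λy, z=hλ:
  k1=λy_n ⇒ h·k1=z·y_n;  k2=λ(1+9/11z)y_n ⇒ h·k2=z(1+9/11z)y_n
  y_{n+1}/y_n = 1 − 2/5z + 7/5z(1+9/11z) = 1 + z + 63/55z²
  Hence R(z) = 1 + z + 63/55z².

Boundary: |R(x)|=1, x<0.
x=-0.74: |R|=0.8873
R=1: x+63/55x²=0 ⇒ x=−55/63=-0.8730; min R=1−1/(4·63/55)=0.7817>−1
Confirm numerically:
  x=-0.713: |R|=0.86931 <1
  x=-0.519: |R|=0.78954 <1
  x=-0.475: |R|=0.78344 <1
  x=-0.353: |R|=0.78973 <1
  x=-1.440: |R|=1.93521 >1
  x=-1.410: |R|=1.86728 >1
  x=-1.353: |R|=1.74388 >1
So |R|<1 on (-0.8730, 0).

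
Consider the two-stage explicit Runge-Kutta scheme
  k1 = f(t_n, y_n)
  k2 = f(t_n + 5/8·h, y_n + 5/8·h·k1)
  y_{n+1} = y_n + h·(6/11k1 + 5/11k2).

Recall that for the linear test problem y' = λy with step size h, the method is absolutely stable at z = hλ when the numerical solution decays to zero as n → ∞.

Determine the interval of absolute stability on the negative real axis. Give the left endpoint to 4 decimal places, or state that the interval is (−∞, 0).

Test eqn y'=λy, z=hλ:
  k1=λy_n ⇒ h·k1=z·y_n;  k2=λ(1+5/8z)y_n ⇒ h·k2=z(1+5/8z)y_n
  y_{n+1}/y_n = 1 + 6/11z + 5/11z(1+5/8z) = 1 + z + 25/88z²
  ⇒ R(z) = 1 + z + 25/88z².

Solve |R(x)|<1 on ℝ⁻.
x=-1.06: |R|=0.2592
R=1: x+25/88x²=0 ⇒ x=−88/25=-3.5200; min R=1−1/(4·25/88)=0.1200>−1
Confirm numerically:
  x=-2.017: |R|=0.13876 <1
  x=-1.870: |R|=0.12344 <1
  x=-1.640: |R|=0.12409 <1
  x=-3.771: |R|=1.26890 >1
  x=-3.718: |R|=1.20914 >1
  x=-3.555: |R|=1.03535 >1
So |R|<1 on (-3.5200, 0).

(-3.5200, 0).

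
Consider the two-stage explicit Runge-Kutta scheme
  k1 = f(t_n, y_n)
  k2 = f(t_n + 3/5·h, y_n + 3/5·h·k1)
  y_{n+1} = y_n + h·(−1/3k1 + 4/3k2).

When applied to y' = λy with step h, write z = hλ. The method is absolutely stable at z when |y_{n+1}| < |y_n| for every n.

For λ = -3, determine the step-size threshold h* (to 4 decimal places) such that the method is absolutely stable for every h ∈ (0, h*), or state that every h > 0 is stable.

(-1.2500,0); λ=-3 ⇒ h* = (5/4)/3 = 0.4167.

On y'=λy, z=hλ:
  k1=λy_n ⇒ h·k1=z·y_n;  k2=λ(1+3/5z)y_n ⇒ h·k2=z(1+3/5z)y_n
  y_{n+1}/y_n = 1 − 1/3z + 4/3z(1+3/5z) = 1 + z + 4/5z²
  R(z) = 1 + z + 4/5z².

Boundary: |R(x)|=1, x<0.
x=-1.69: |R|=1.5949
R=1: x+4/5x²=0 ⇒ x=−5/4=-1.2500; min R=1−1/(4·4/5)=0.6875>−1
Confirm numerically:
  x=-1.146: |R|=0.90465 <1
  x=-0.780: |R|=0.70672 <1
  x=-0.509: |R|=0.69826 <1
  x=-0.501: |R|=0.69980 <1
  x=-1.745: |R|=1.69102 >1
  x=-1.485: |R|=1.27918 >1
Interval (-1.2500, 0).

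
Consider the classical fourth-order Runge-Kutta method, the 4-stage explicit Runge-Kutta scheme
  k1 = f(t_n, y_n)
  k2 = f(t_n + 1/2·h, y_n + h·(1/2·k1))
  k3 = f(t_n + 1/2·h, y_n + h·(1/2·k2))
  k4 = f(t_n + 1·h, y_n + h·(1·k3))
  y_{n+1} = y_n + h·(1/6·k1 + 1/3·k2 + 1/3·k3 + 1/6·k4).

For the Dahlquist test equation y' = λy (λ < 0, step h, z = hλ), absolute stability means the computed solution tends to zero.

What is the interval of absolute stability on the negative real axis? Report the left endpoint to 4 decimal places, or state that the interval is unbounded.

With y'=λy (z=hλ):
  order 4, 4-stage ⇒ R(z)=1+z+z^2/2+z^3/6+z^4/24
  (e.g. R(-0.56)=0.57163, |R|=0.57163)

Boundary: |R(x)|=1, x<0.
x=-0.56: |R|=0.5716
|R(-2.12)|=0.3808 |R(-2.11)|=0.3763 |R(-1.22)|=0.3139
Bisect:
  x_lo=-3.1262 |R|=1.6479  x_hi=-0.1479 |R|=0.8625
  mid=-1.63703 |R|=0.27097 →hi
  mid=-2.38160 |R|=0.54349 →hi
  mid=-2.75389 |R|=0.95367 →hi
  mid=-2.94003 |R|=1.25948 →lo
  mid=-2.84696 |R|=1.09702 →lo
  mid=-2.80042 |R|=1.02305 →lo
  mid=-2.77715 |R|=0.98780 →hi
  mid=-2.78879 |R|=1.00528 →lo
  mid=-2.78297 |R|=0.99650 →hi
  mid=-2.78588 |R|=1.00088 →lo
  ...
  [-2.78533,-2.78515] ⇒ x*=-2.7853
Stable set (-2.7853, 0).

(-2.7853, 0).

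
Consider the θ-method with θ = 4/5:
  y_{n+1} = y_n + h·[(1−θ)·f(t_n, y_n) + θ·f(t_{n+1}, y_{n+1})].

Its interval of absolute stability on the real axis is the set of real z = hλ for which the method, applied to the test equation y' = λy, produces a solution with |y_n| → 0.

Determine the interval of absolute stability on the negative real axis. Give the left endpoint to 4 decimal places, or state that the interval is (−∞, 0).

With y'=λy (z=hλ):
  y_{n+1} = y_n + z·[1/5·y_n + 4/5·y_{n+1}] ⇒ (1 − 4/5z)y_{n+1} = (1 + 1/5z)y_n
  R(z) = (1 + 1/5z)/(1 − 4/5z).

Find x<0 with |R(x)|<1.
x=-1.53: |R|=0.3121
x=-2: |R|=0.2308
x=-10: |R|=0.1111
x=-100: |R|=0.2346
θ=4/5≥1/2 ⇒ |1+1/5x|<|1−4/5x| ∀x<0 ⇒ interval (−∞,0).

interval (−∞, 0).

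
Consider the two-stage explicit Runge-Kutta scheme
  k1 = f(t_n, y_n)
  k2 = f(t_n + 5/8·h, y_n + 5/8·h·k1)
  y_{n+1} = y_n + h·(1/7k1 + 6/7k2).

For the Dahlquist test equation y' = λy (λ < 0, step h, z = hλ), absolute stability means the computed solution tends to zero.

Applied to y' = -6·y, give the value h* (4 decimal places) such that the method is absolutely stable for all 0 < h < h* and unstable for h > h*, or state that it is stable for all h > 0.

On y'=λy, z=hλ:
  k1=λy_n ⇒ h·k1=z·y_n;  k2=λ(1+5/8z)y_n ⇒ h·k2=z(1+5/8z)y_n
  y_{n+1}/y_n = 1 + 1/7z + 6/7z(1+5/8z) = 1 + z + 15/28z²
  R(z) = 1 + z + 15/28z².

Solve |R(x)|<1 on ℝ⁻.
x=-0.69: |R|=0.5651
R=1: x+15/28x²=0 ⇒ x=−28/15=-1.8667; min R=1−1/(4·15/28)=0.5333>−1
Confirm numerically:
  x=-1.573: |R|=0.75253 <1
  x=-1.240: |R|=0.58371 <1
  x=-0.892: |R|=0.53425 <1
  x=-2.153: |R|=1.33025 >1
  x=-1.923: |R|=1.05803 >1
Stable set (-1.8667, 0).

(-1.8667,0); λ=-6 ⇒ h* = (28/15)/6 = 0.3111.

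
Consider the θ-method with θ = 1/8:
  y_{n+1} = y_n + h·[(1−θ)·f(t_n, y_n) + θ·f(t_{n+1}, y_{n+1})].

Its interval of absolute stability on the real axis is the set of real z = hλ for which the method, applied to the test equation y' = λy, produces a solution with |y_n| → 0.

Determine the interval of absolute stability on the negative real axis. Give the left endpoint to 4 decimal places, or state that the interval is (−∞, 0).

z∈(-2.6667,0).

On y'=λy, z=hλ:
  y_{n+1} = y_n + z·[7/8·y_n + 1/8·y_{n+1}] ⇒ (1 − 1/8z)y_{n+1} = (1 + 7/8z)y_n
  so R(z) = (1 + 7/8z)/(1 − 1/8z).

Solve |R(x)|<1 on ℝ⁻.
x=-0.96: |R|=0.1429
R=−1: 1+7/8x = −1+1/8x ⇒ -3/4x=2 ⇒ x=2/(-3/4)=-2.6667
Confirm numerically:
  x=-2.429: |R|=0.86327 <1
  x=-1.608: |R|=0.33888 <1
  x=-1.230: |R|=0.06609 <1
  x=-1.085: |R|=0.04458 <1
  x=-2.892: |R|=1.12413 >1
  x=-2.740: |R|=1.04097 >1
  x=-2.715: |R|=1.02706 >1
Stable set (-2.6667, 0).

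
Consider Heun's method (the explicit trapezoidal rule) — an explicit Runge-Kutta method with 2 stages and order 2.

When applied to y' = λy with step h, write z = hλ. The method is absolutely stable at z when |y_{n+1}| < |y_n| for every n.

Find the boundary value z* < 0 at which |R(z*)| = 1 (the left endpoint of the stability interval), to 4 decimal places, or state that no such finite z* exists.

With y'=λy (z=hλ):
  order 2, 2-stage ⇒ R(z)=1+z+z^2/2
  (e.g. R(-1.09)=0.50405, |R|=0.50405)

Need |R(x)|<1, x<0.
x=-1.09: |R|=0.5040
|R(-1.8)|=0.8200 |R(-0.9)|=0.5050 |R(-0.53)|=0.6104
Bisect:
  x_lo=-2.3807 |R|=1.4532  x_hi=-0.2538 |R|=0.7784
  mid=-1.31725 |R|=0.55032 →hi
  mid=-1.84899 |R|=0.86039 →hi
  mid=-2.11486 |R|=1.12146 →lo
  mid=-1.98193 |R|=0.98209 →hi
  mid=-2.04839 |R|=1.04957 →lo
  mid=-2.01516 |R|=1.01528 →lo
  mid=-1.99854 |R|=0.99855 →hi
  mid=-2.00685 |R|=1.00688 →lo
  mid=-2.00270 |R|=1.00270 →lo
  ...
  [-2.00010,-1.99997] ⇒ x*=-2.0000
Stable set (-2.0000, 0).

left endpoint -2.0000.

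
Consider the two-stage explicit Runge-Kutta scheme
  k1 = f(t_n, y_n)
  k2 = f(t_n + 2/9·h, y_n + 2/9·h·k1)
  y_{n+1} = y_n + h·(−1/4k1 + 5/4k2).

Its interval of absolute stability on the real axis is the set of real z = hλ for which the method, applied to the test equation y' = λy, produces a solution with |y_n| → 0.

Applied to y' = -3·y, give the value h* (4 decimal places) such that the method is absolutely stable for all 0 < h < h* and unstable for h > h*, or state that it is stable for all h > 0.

(-3.6000,0); λ=-3 ⇒ h* = (18/5)/3 = 1.2000.

With y'=λy (z=hλ):
  k1=λy_n ⇒ h·k1=z·y_n;  k2=λ(1+2/9z)y_n ⇒ h·k2=z(1+2/9z)y_n
  y_{n+1}/y_n = 1 − 1/4z + 5/4z(1+2/9z) = 1 + z + 5/18z²
  Hence R(z) = 1 + z + 5/18z².

Find x<0 with |R(x)|<1.
x=-1.6: |R|=0.1111
R=1: x+5/18x²=0 ⇒ x=−18/5=-3.6000; min R=1−1/(4·5/18)=0.1000>−1
Confirm numerically:
  x=-3.029: |R|=0.51957 <1
  x=-2.522: |R|=0.24480 <1
  x=-2.465: |R|=0.22284 <1
  x=-4.131: |R|=1.60932 >1
  x=-3.799: |R|=1.21000 >1
Interval (-3.6000, 0).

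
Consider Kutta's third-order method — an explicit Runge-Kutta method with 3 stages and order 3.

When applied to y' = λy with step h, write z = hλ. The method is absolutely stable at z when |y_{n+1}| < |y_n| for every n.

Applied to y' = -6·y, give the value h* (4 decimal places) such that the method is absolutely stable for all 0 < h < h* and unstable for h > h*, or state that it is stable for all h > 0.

(-2.5127,0); λ=-6 ⇒ h* = 0.4188.

Set f=λy, z=hλ:
  order 3, 3-stage ⇒ R(z)=1+z+z^2/2+z^3/6
  (e.g. R(-0.6)=0.54400, |R|=0.54400)

Boundary: |R(x)|=1, x<0.
x=-0.6: |R|=0.5440
|R(-2.18)|=0.5305 |R(-1.23)|=0.2163 |R(-1.1)|=0.2832
Bisect:
  x_lo=-3.0042 |R|=2.0105  x_hi=-0.1843 |R|=0.8317
  mid=-1.59424 |R|=0.00124 →hi
  mid=-2.29922 |R|=0.68179 →hi
  mid=-2.65171 |R|=1.24355 →lo
  mid=-2.47547 |R|=0.93975 →hi
  mid=-2.56359 |R|=1.08558 →lo
  mid=-2.51953 |R|=1.01119 →lo
  mid=-2.49750 |R|=0.97511 →hi
  ...
  [-2.51282,-2.51265] ⇒ x*=-2.5127
Stable set (-2.5127, 0).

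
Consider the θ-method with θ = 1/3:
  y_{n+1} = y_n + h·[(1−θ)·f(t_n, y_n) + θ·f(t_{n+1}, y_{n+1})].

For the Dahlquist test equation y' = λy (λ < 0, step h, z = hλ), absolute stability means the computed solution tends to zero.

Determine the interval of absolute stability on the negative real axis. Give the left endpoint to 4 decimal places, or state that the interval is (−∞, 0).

(-6.0000, 0).

Test eqn y'=λy, z=hλ:
  y_{n+1} = y_n + z·[2/3·y_n + 1/3·y_{n+1}] ⇒ (1 − 1/3z)y_{n+1} = (1 + 2/3z)y_n
  R(z) = (1 + 2/3z)/(1 − 1/3z).

Need |R(x)|<1, x<0.
x=-0.46: |R|=0.6012
R=−1: 1+2/3x = −1+1/3x ⇒ -1/3x=2 ⇒ x=2/(-1/3)=-6.0000
Confirm numerically:
  x=-4.437: |R|=0.78983 <1
  x=-4.143: |R|=0.74003 <1
  x=-3.868: |R|=0.68957 <1
  x=-6.555: |R|=1.05808 >1
  x=-6.310: |R|=1.03330 >1
So |R|<1 on (-6.0000, 0).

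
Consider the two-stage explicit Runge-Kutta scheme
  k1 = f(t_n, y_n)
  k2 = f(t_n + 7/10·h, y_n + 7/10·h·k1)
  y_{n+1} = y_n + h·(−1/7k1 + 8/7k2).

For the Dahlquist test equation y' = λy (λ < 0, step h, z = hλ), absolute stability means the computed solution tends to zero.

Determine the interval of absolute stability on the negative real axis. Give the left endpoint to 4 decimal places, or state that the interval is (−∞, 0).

On y'=λy, z=hλ:
  k1=λy_n ⇒ h·k1=z·y_n;  k2=λ(1+7/10z)y_n ⇒ h·k2=z(1+7/10z)y_n
  y_{n+1}/y_n = 1 − 1/7z + 8/7z(1+7/10z) = 1 + z + 4/5z²
  R(z) = 1 + z + 4/5z².

Solve |R(x)|<1 on ℝ⁻.
x=-1.03: |R|=0.8187
R=1: x+4/5x²=0 ⇒ x=−5/4=-1.2500; min R=1−1/(4·4/5)=0.6875>−1
Confirm numerically:
  x=-1.020: |R|=0.81232 <1
  x=-0.832: |R|=0.72178 <1
  x=-0.629: |R|=0.68751 <1
  x=-1.556: |R|=1.38091 >1
  x=-1.383: |R|=1.14715 >1
Interval (-1.2500, 0).

z∈(-1.2500,0).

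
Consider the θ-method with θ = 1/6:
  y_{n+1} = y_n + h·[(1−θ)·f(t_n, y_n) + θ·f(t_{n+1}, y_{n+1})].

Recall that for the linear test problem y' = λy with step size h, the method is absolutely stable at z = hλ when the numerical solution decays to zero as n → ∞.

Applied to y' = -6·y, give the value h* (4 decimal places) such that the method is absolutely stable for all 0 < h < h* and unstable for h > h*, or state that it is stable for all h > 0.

Set f=λy, z=hλ:
  y_{n+1} = y_n + z·[5/6·y_n + 1/6·y_{n+1}] ⇒ (1 − 1/6z)y_{n+1} = (1 + 5/6z)y_n
  R(z) = (1 + 5/6z)/(1 − 1/6z).

Need |R(x)|<1, x<0.
x=-1.14: |R|=0.0420
R=−1: 1+5/6x = −1+1/6x ⇒ -2/3x=2 ⇒ x=2/(-2/3)=-3.0000
Confirm numerically:
  x=-2.611: |R|=0.81930 <1
  x=-2.596: |R|=0.81201 <1
  x=-2.448: |R|=0.73864 <1
  x=-1.581: |R|=0.25129 <1
  x=-3.354: |R|=1.15138 >1
  x=-3.300: |R|=1.12903 >1
  x=-3.067: |R|=1.02956 >1
So |R|<1 on (-3.0000, 0).

(-3.0000,0); λ=-6 ⇒ h* = (3)/6 = 0.5000.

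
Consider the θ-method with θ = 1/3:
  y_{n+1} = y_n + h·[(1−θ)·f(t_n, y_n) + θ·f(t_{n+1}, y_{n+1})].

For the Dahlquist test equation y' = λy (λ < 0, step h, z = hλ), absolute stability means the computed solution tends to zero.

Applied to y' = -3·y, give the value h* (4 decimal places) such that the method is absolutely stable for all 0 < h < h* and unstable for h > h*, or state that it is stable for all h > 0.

(-6.0000,0); λ=-3 ⇒ h* = (6)/3 = 2.0000.

Test eqn y'=λy, z=hλ:
  y_{n+1} = y_n + z·[2/3·y_n + 1/3·y_{n+1}] ⇒ (1 − 1/3z)y_{n+1} = (1 + 2/3z)y_n
  R(z) = (1 + 2/3z)/(1 − 1/3z).

Solve |R(x)|<1 on ℝ⁻.
x=-0.56: |R|=0.5281
R=−1: 1+2/3x = −1+1/3x ⇒ -1/3x=2 ⇒ x=2/(-1/3)=-6.0000
Confirm numerically:
  x=-5.815: |R|=0.97901 <1
  x=-4.779: |R|=0.84304 <1
  x=-3.805: |R|=0.67744 <1
  x=-6.195: |R|=1.02121 >1
  x=-6.162: |R|=1.01768 >1
  x=-6.073: |R|=1.00805 >1
Interval (-6.0000, 0).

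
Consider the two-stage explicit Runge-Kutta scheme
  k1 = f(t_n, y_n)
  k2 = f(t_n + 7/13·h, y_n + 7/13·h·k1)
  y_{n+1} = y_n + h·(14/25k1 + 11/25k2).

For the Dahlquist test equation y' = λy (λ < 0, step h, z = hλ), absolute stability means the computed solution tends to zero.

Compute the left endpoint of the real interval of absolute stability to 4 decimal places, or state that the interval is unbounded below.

On y'=λy, z=hλ:
  k1=λy_n ⇒ h·k1=z·y_n;  k2=λ(1+7/13z)y_n ⇒ h·k2=z(1+7/13z)y_n
  y_{n+1}/y_n = 1 + 14/25z + 11/25z(1+7/13z) = 1 + z + 77/325z²
  Hence R(z) = 1 + z + 77/325z².

Find x<0 with |R(x)|<1.
x=-1.2: |R|=0.1412
R=1: x+77/325x²=0 ⇒ x=−325/77=-4.2208; min R=1−1/(4·77/325)=-0.0552>−1
Confirm numerically:
  x=-4.065: |R|=0.84997 <1
  x=-3.095: |R|=0.17449 <1
  x=-2.153: |R|=0.05476 <1
  x=-4.802: |R|=1.66126 >1
  x=-4.786: |R|=1.64091 >1
  x=-4.307: |R|=1.08798 >1
So |R|<1 on (-4.2208, 0).

z* = -4.2208.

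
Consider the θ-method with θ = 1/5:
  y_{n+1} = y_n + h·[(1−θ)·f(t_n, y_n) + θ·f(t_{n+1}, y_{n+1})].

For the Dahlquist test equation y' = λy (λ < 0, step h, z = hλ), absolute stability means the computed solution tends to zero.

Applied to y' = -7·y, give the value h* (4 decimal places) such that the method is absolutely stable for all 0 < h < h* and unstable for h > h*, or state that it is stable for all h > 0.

Set f=λy, z=hλ:
  y_{n+1} = y_n + z·[4/5·y_n + 1/5·y_{n+1}] ⇒ (1 − 1/5z)y_{n+1} = (1 + 4/5z)y_n
  so R(z) = (1 + 4/5z)/(1 − 1/5z).

Solve |R(x)|<1 on ℝ⁻.
x=-0.71: |R|=0.3783
R=−1: 1+4/5x = −1+1/5x ⇒ -3/5x=2 ⇒ x=2/(-3/5)=-3.3333
Confirm numerically:
  x=-3.180: |R|=0.94377 <1
  x=-2.534: |R|=0.68171 <1
  x=-2.095: |R|=0.47639 <1
  x=-3.765: |R|=1.14775 >1
  x=-3.489: |R|=1.05501 >1
  x=-3.467: |R|=1.04736 >1
Interval (-3.3333, 0).

(-3.3333,0); λ=-7 ⇒ h* = (10/3)/7 = 0.4762.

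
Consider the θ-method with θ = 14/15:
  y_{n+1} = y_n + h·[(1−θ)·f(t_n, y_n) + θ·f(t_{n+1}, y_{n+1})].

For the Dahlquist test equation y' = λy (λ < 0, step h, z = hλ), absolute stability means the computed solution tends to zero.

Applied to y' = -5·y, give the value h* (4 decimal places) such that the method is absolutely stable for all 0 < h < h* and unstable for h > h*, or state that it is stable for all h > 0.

interval (−∞, 0). Any h>0 works for λ=-5.

Set f=λy, z=hλ:
  y_{n+1} = y_n + z·[1/15·y_n + 14/15·y_{n+1}] ⇒ (1 − 14/15z)y_{n+1} = (1 + 1/15z)y_n
  ⇒ R(z) = (1 + 1/15z)/(1 − 14/15z).

Find x<0 with |R(x)|<1.
x=-0.74: |R|=0.5623
x=-2: |R|=0.3023
x=-10: |R|=0.0323
x=-100: |R|=0.0601
θ=14/15≥1/2 ⇒ |1+1/15x|<|1−14/15x| ∀x<0 ⇒ stable on all of ℝ⁻.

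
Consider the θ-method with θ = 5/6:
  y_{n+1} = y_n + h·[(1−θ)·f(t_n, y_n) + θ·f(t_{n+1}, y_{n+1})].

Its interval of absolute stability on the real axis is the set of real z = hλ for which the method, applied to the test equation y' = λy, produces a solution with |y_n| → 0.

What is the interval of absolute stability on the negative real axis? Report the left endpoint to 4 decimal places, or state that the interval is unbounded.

Set f=λy, z=hλ:
  y_{n+1} = y_n + z·[1/6·y_n + 5/6·y_{n+1}] ⇒ (1 − 5/6z)y_{n+1} = (1 + 1/6z)y_n
  ⇒ R(z) = (1 + 1/6z)/(1 − 5/6z).

Solve |R(x)|<1 on ℝ⁻.
x=-1.57: |R|=0.3199
x=-2: |R|=0.2500
x=-10: |R|=0.0714
x=-100: |R|=0.1858
θ=5/6≥1/2 ⇒ |1+1/6x|<|1−5/6x| ∀x<0 ⇒ interval (−∞,0).

interval (−∞, 0).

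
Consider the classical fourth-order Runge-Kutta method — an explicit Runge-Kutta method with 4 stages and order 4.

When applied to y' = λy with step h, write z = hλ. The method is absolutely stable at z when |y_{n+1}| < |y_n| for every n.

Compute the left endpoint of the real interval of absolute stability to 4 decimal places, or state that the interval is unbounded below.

z* = -2.7853.

Test eqn y'=λy, z=hλ:
  order 4, 4-stage ⇒ R(z)=1+z+z^2/2+z^3/6+z^4/24
  (e.g. R(-0.3)=0.74084, |R|=0.74084)

Solve |R(x)|<1 on ℝ⁻.
x=-0.3: |R|=0.7408
|R(-2.62)|=0.7781 |R(-1.02)|=0.3684 |R(-0.77)|=0.4650
Bisect:
  x_lo=-3.3817 |R|=2.3400  x_hi=-0.0863 |R|=0.9173
  mid=-1.73400 |R|=0.27712 →hi
  mid=-2.55786 |R|=0.70786 →hi
  mid=-2.96979 |R|=1.31571 →lo
  mid=-2.76383 |R|=0.96811 →hi
  mid=-2.86681 |R|=1.13002 →lo
  mid=-2.81532 |R|=1.04622 →lo
  mid=-2.78957 |R|=1.00647 →lo
  mid=-2.77670 |R|=0.98712 →hi
  mid=-2.78313 |R|=0.99675 →hi
  mid=-2.78635 |R|=1.00160 →lo
  ...
  [-2.78535,-2.78515] ⇒ x*=-2.7853
Interval (-2.7853, 0).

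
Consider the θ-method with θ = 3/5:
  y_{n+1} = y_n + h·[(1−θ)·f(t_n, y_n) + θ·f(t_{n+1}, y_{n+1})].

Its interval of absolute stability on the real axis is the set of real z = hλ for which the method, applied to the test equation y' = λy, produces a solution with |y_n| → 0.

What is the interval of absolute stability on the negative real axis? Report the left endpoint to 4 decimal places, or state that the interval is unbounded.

unbounded; (−∞, 0).

With y'=λy (z=hλ):
  y_{n+1} = y_n + z·[2/5·y_n + 3/5·y_{n+1}] ⇒ (1 − 3/5z)y_{n+1} = (1 + 2/5z)y_n
  ⇒ R(z) = (1 + 2/5z)/(1 − 3/5z).

Find x<0 with |R(x)|<1.
x=-1.43: |R|=0.2304
x=-2: |R|=0.0909
x=-10: |R|=0.4286
x=-100: |R|=0.6393
θ=3/5≥1/2 ⇒ |1+2/5x|<|1−3/5x| ∀x<0 ⇒ interval (−∞,0).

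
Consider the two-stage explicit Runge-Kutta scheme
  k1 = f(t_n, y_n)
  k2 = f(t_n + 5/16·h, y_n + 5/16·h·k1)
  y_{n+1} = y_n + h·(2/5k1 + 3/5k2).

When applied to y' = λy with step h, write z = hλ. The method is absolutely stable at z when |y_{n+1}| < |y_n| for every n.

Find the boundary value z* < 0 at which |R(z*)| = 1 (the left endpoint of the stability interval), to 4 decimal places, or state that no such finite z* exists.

Set f=λy, z=hλ:
  k1=λy_n ⇒ h·k1=z·y_n;  k2=λ(1+5/16z)y_n ⇒ h·k2=z(1+5/16z)y_n
  y_{n+1}/y_n = 1 + 2/5z + 3/5z(1+5/16z) = 1 + z + 3/16z²
  Hence R(z) = 1 + z + 3/16z².

Need |R(x)|<1, x<0.
x=-0.65: |R|=0.4292
R=1: x+3/16x²=0 ⇒ x=−16/3=-5.3333; min R=1−1/(4·3/16)=-0.3333>−1
Confirm numerically:
  x=-4.407: |R|=0.23456 <1
  x=-3.962: |R|=0.01873 <1
  x=-2.527: |R|=0.32968 <1
  x=-5.842: |R|=1.55718 >1
  x=-5.367: |R|=1.03388 >1
So |R|<1 on (-5.3333, 0).

left endpoint -5.3333.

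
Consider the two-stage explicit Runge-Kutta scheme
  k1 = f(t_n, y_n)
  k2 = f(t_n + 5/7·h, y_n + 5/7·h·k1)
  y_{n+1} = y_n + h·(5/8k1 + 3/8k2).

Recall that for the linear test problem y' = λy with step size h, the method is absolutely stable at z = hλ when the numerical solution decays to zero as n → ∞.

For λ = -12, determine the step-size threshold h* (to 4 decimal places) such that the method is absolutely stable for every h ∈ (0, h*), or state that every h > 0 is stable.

On y'=λy, z=hλ:
  k1=λy_n ⇒ h·k1=z·y_n;  k2=λ(1+5/7z)y_n ⇒ h·k2=z(1+5/7z)y_n
  y_{n+1}/y_n = 1 + 5/8z + 3/8z(1+5/7z) = 1 + z + 15/56z²
  Hence R(z) = 1 + z + 15/56z².

Boundary: |R(x)|=1, x<0.
x=-1.65: |R|=0.0792
R=1: x+15/56x²=0 ⇒ x=−56/15=-3.7333; min R=1−1/(4·15/56)=0.0667>−1
Confirm numerically:
  x=-3.055: |R|=0.44492 <1
  x=-2.906: |R|=0.35601 <1
  x=-2.208: |R|=0.09787 <1
  x=-1.782: |R|=0.06859 <1
  x=-4.327: |R|=1.68807 >1
  x=-3.935: |R|=1.21256 >1
  x=-3.757: |R|=1.02382 >1
Stable set (-3.7333, 0).

(-3.7333,0); λ=-12 ⇒ h* = (56/15)/12 = 0.3111.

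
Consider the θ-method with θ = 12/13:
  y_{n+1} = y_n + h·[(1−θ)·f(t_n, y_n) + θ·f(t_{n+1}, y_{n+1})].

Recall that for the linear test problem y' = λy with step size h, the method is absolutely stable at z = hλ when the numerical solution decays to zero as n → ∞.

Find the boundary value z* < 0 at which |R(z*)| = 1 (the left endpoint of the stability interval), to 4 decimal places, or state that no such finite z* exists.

unbounded; (−∞, 0).

On y'=λy, z=hλ:
  y_{n+1} = y_n + z·[1/13·y_n + 12/13·y_{n+1}] ⇒ (1 − 12/13z)y_{n+1} = (1 + 1/13z)y_n
  ⇒ R(z) = (1 + 1/13z)/(1 − 12/13z).

Need |R(x)|<1, x<0.
x=-0.57: |R|=0.6265
x=-2: |R|=0.2973
x=-10: |R|=0.0226
x=-100: |R|=0.0717
θ=12/13≥1/2 ⇒ |1+1/13x|<|1−12/13x| ∀x<0 ⇒ interval (−∞,0).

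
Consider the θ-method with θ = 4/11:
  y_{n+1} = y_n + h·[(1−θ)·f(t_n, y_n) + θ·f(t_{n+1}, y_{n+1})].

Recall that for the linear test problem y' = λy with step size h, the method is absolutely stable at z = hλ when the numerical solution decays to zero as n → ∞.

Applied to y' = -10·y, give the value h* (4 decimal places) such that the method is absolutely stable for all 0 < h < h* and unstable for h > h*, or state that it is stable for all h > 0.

Set f=λy, z=hλ:
  y_{n+1} = y_n + z·[7/11·y_n + 4/11·y_{n+1}] ⇒ (1 − 4/11z)y_{n+1} = (1 + 7/11z)y_n
  ⇒ R(z) = (1 + 7/11z)/(1 − 4/11z).

Need |R(x)|<1, x<0.
x=-0.83: |R|=0.3624
R=−1: 1+7/11x = −1+4/11x ⇒ -3/11x=2 ⇒ x=2/(-3/11)=-7.3333
Confirm numerically:
  x=-6.570: |R|=0.93857 <1
  x=-4.885: |R|=0.75950 <1
  x=-3.583: |R|=0.55586 <1
  x=-7.882: |R|=1.03870 >1
  x=-7.758: |R|=1.03031 >1
  x=-7.358: |R|=1.00183 >1
Interval (-7.3333, 0).

(-7.3333,0); λ=-10 ⇒ h* = (22/3)/10 = 0.7333.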